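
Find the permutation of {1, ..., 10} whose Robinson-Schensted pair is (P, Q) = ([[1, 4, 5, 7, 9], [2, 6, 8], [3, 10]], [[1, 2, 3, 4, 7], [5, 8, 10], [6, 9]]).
Reverse RSK: for i = n, n-1, ..., 1, locate i in Q, remove the corresponding corner cell from P, and reverse-bump its entry up through P; the value ejected from row 1 is w(i).

So w = 3 4 6 8 2 1 10 9 5 7.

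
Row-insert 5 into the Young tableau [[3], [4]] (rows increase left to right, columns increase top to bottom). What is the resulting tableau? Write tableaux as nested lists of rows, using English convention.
5 is larger than every entry of row 1, so it is appended to row 1. The new tableau is [[3, 5], [4]].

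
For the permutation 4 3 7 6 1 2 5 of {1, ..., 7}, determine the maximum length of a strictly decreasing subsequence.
3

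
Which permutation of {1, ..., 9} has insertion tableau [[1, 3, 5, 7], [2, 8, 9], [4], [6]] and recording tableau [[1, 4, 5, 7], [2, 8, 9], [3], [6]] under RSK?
6 4 2 3 8 1 9 5 7

Reverse the RSK construction: for i from n down to 1, find the cell of Q containing i, remove the entry at that cell from P, and reverse-bump it up through P; the value ejected from row 1 is w(i).

Step i=9: Q has 9 at row 2, column 3; remove 9 from row 2 of P and reverse-bump: 9 enters row 1 and ejects 7. So w(9) = 7. P is now [[1, 3, 5, 9], [2, 8], [4], [6]].
Step i=8: Q has 8 at row 2, column 2; remove 8 from row 2 of P and reverse-bump: 8 enters row 1 and ejects 5. So w(8) = 5. P is now [[1, 3, 8, 9], [2], [4], [6]].
Step i=7: Q has 7 at row 1, column 4; remove that cell from P, ejecting 9. So w(7) = 9. P is now [[1, 3, 8], [2], [4], [6]].
Step i=6: Q has 6 at row 4, column 1; remove 6 from row 4 of P and reverse-bump: 6 enters row 3 and ejects 4; 4 enters row 2 and ejects 2; 2 enters row 1 and ejects 1. So w(6) = 1. P is now [[2, 3, 8], [4], [6]].
Step i=5: Q has 5 at row 1, column 3; remove that cell from P, ejecting 8. So w(5) = 8. P is now [[2, 3], [4], [6]].
Step i=4: Q has 4 at row 1, column 2; remove that cell from P, ejecting 3. So w(4) = 3. P is now [[2], [4], [6]].
Step i=3: Q has 3 at row 3, column 1; remove 6 from row 3 of P and reverse-bump: 6 enters row 2 and ejects 4; 4 enters row 1 and ejects 2. So w(3) = 2. P is now [[4], [6]].
Step i=2: Q has 2 at row 2, column 1; remove 6 from row 2 of P and reverse-bump: 6 enters row 1 and ejects 4. So w(2) = 4. P is now [[6]].
Step i=1: Q has 1 at row 1, column 1; remove that cell from P, ejecting 6. So w(1) = 6. P is now [].

So w = 6 4 2 3 8 1 9 5 7.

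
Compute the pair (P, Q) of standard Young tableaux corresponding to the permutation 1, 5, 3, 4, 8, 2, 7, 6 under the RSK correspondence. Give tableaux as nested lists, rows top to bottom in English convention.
Insert each entry of the permutation into P by Schensted row insertion, recording in Q the position of each new cell.

Insert 1: appended to row 1. P = [[1]].
Insert 5: appended to row 1. P = [[1, 5]].
Insert 3: 3 bumps 5 from row 1; 5 starts row 2. P = [[1, 3], [5]].
Insert 4: appended to row 1. P = [[1, 3, 4], [5]].
Insert 8: appended to row 1. P = [[1, 3, 4, 8], [5]].
Insert 2: 2 bumps 3 from row 1; 3 bumps 5 from row 2; 5 starts row 3. P = [[1, 2, 4, 8], [3], [5]].
Insert 7: 7 bumps 8 from row 1; 8 appends to row 2. P = [[1, 2, 4, 7], [3, 8], [5]].
Insert 6: 6 bumps 7 from row 1; 7 bumps 8 from row 2; 8 appends to row 3. P = [[1, 2, 4, 6], [3, 7], [5, 8]].

So P = [[1, 2, 4, 6], [3, 7], [5, 8]], Q = [[1, 2, 4, 5], [3, 7], [6, 8]].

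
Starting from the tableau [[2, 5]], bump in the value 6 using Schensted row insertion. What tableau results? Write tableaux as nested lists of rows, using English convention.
[[2, 5, 6]]

6 is larger than every entry of row 1, so it is appended to row 1. The new tableau is [[2, 5, 6]].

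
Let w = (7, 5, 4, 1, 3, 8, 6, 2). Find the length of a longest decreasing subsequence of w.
5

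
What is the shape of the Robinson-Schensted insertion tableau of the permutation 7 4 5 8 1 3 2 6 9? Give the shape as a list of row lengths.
Row-insert each entry into an empty tableau.

After inserting 7: P = [[7]].
After inserting 4: P = [[4], [7]].
After inserting 5: P = [[4, 5], [7]].
After inserting 8: P = [[4, 5, 8], [7]].
After inserting 1: P = [[1, 5, 8], [4], [7]].
After inserting 3: P = [[1, 3, 8], [4, 5], [7]].
After inserting 2: P = [[1, 2, 8], [3, 5], [4], [7]].
After inserting 6: P = [[1, 2, 6], [3, 5, 8], [4], [7]].
After inserting 9: P = [[1, 2, 6, 9], [3, 5, 8], [4], [7]].

The final insertion tableau P = [[1, 2, 6, 9], [3, 5, 8], [4], [7]] has shape [4, 3, 1, 1].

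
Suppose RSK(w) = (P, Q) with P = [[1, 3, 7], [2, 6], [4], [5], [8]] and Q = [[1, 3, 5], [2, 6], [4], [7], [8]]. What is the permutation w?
Reverse the RSK construction: for i from n down to 1, find the cell of Q containing i, remove the entry at that cell from P, and reverse-bump it up through P; the value ejected from row 1 is w(i).

Step i=8: Q has 8 at row 5, column 1; remove 8 from row 5 of P and reverse-bump: 8 enters row 4 and ejects 5; 5 enters row 3 and ejects 4; 4 enters row 2 and ejects 2; 2 enters row 1 and ejects 1. So w(8) = 1. P is now [[2, 3, 7], [4, 6], [5], [8]].
Step i=7: Q has 7 at row 4, column 1; remove 8 from row 4 of P and reverse-bump: 8 enters row 3 and ejects 5; 5 enters row 2 and ejects 4; 4 enters row 1 and ejects 3. So w(7) = 3. P is now [[2, 4, 7], [5, 6], [8]].
Step i=6: Q has 6 at row 2, column 2; remove 6 from row 2 of P and reverse-bump: 6 enters row 1 and ejects 4. So w(6) = 4. P is now [[2, 6, 7], [5], [8]].
Step i=5: Q has 5 at row 1, column 3; remove that cell from P, ejecting 7. So w(5) = 7. P is now [[2, 6], [5], [8]].
Step i=4: Q has 4 at row 3, column 1; remove 8 from row 3 of P and reverse-bump: 8 enters row 2 and ejects 5; 5 enters row 1 and ejects 2. So w(4) = 2. P is now [[5, 6], [8]].
Step i=3: Q has 3 at row 1, column 2; remove that cell from P, ejecting 6. So w(3) = 6. P is now [[5], [8]].
Step i=2: Q has 2 at row 2, column 1; remove 8 from row 2 of P and reverse-bump: 8 enters row 1 and ejects 5. So w(2) = 5. P is now [[8]].
Step i=1: Q has 1 at row 1, column 1; remove that cell from P, ejecting 8. So w(1) = 8. P is now [].

So w = 8 5 6 2 7 4 3 1.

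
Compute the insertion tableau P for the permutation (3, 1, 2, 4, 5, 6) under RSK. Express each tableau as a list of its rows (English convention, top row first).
P = [[1, 2, 4, 5, 6], [3]]

Insert 3: appended to row 1. P = [[3]].
Insert 1: 1 bumps 3 from row 1; 3 starts row 2. P = [[1], [3]].
Insert 2: appended to row 1. P = [[1, 2], [3]].
Insert 4: appended to row 1. P = [[1, 2, 4], [3]].
Insert 5: appended to row 1. P = [[1, 2, 4, 5], [3]].
Insert 6: appended to row 1. P = [[1, 2, 4, 5, 6], [3]].

So P = [[1, 2, 4, 5, 6], [3]].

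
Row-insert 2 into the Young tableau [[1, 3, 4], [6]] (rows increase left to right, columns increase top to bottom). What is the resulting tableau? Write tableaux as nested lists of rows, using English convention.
[[1, 2, 4], [3], [6]]

In row 1, 2 replaces 3 (the leftmost entry greater than 2); 3 is bumped to row 2. In row 2, 3 replaces 6 (the leftmost entry greater than 3); 6 is bumped to row 3. 6 starts a new row 3. The new tableau is [[1, 2, 4], [3], [6]].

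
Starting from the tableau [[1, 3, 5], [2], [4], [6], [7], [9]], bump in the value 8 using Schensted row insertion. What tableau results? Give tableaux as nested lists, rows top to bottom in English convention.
[[1, 3, 5, 8], [2], [4], [6], [7], [9]]

8 is larger than every entry of row 1, so it is appended to row 1. The new tableau is [[1, 3, 5, 8], [2], [4], [6], [7], [9]].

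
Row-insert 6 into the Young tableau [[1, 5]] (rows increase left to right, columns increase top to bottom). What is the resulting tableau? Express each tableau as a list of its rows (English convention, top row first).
6 is larger than every entry of row 1, so it is appended to row 1. The new tableau is [[1, 5, 6]].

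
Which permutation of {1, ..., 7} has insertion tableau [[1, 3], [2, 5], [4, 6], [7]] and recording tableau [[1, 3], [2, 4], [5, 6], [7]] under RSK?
4 2 7 6 1 5 3

Reverse RSK: for i = n, n-1, ..., 1, locate i in Q, remove the corresponding corner cell from P, and reverse-bump its entry up through P; the value ejected from row 1 is w(i).

So w = 4 2 7 6 1 5 3.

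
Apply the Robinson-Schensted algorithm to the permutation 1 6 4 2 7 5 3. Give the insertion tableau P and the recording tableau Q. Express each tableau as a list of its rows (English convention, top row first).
Insert each entry of the permutation into P by Schensted row insertion, recording in Q the position of each new cell.

After inserting 1: P = [[1]].
After inserting 6: P = [[1, 6]].
After inserting 4: P = [[1, 4], [6]].
After inserting 2: P = [[1, 2], [4], [6]].
After inserting 7: P = [[1, 2, 7], [4], [6]].
After inserting 5: P = [[1, 2, 5], [4, 7], [6]].
After inserting 3: P = [[1, 2, 3], [4, 5], [6, 7]].

So P = [[1, 2, 3], [4, 5], [6, 7]], Q = [[1, 2, 5], [3, 6], [4, 7]].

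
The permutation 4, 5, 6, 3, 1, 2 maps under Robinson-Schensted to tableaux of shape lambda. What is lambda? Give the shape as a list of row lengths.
Row-insert each entry into an empty tableau.

After inserting 4: P = [[4]].
After inserting 5: P = [[4, 5]].
After inserting 6: P = [[4, 5, 6]].
After inserting 3: P = [[3, 5, 6], [4]].
After inserting 1: P = [[1, 5, 6], [3], [4]].
After inserting 2: P = [[1, 2, 6], [3, 5], [4]].

The final insertion tableau P = [[1, 2, 6], [3, 5], [4]] has shape [3, 2, 1].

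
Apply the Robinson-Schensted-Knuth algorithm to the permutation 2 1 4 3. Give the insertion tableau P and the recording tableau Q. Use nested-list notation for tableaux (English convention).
Insert each entry of the permutation into P by Schensted row insertion, recording in Q the position of each new cell.

Insert 2: appended to row 1. P = [[2]].
Insert 1: 1 bumps 2 from row 1; 2 starts row 2. P = [[1], [2]].
Insert 4: appended to row 1. P = [[1, 4], [2]].
Insert 3: 3 bumps 4 from row 1; 4 appends to row 2. P = [[1, 3], [2, 4]].

So P = [[1, 3], [2, 4]], Q = [[1, 3], [2, 4]].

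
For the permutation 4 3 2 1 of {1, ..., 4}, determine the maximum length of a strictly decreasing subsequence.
4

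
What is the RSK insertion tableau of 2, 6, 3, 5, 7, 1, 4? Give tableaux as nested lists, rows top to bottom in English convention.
Insert 2: appended to row 1. P = [[2]].
Insert 6: appended to row 1. P = [[2, 6]].
Insert 3: 3 bumps 6 from row 1; 6 starts row 2. P = [[2, 3], [6]].
Insert 5: appended to row 1. P = [[2, 3, 5], [6]].
Insert 7: appended to row 1. P = [[2, 3, 5, 7], [6]].
Insert 1: 1 bumps 2 from row 1; 2 bumps 6 from row 2; 6 starts row 3. P = [[1, 3, 5, 7], [2], [6]].
Insert 4: 4 bumps 5 from row 1; 5 appends to row 2. P = [[1, 3, 4, 7], [2, 5], [6]].

So P = [[1, 3, 4, 7], [2, 5], [6]].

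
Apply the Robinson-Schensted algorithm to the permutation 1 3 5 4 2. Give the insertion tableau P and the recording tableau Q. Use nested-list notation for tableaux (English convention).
Insert each entry of the permutation into P by Schensted row insertion, recording in Q the position of each new cell.

Insert 1: appended to row 1. P = [[1]], Q = [[1]].
Insert 3: appended to row 1. P = [[1, 3]], Q = [[1, 2]].
Insert 5: appended to row 1. P = [[1, 3, 5]], Q = [[1, 2, 3]].
Insert 4: 4 bumps 5 from row 1; 5 starts row 2. P = [[1, 3, 4], [5]], Q = [[1, 2, 3], [4]].
Insert 2: 2 bumps 3 from row 1; 3 bumps 5 from row 2; 5 starts row 3. P = [[1, 2, 4], [3], [5]], Q = [[1, 2, 3], [4], [5]].

So P = [[1, 2, 4], [3], [5]], Q = [[1, 2, 3], [4], [5]].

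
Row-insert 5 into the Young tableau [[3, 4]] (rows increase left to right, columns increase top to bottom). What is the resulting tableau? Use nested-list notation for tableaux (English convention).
5 is larger than every entry of row 1, so it is appended to row 1. The new tableau is [[3, 4, 5]].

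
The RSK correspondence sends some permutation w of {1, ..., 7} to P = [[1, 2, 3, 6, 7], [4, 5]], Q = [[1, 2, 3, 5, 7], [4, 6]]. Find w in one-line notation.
Reverse RSK: for i = n, n-1, ..., 1, locate i in Q, remove the corresponding corner cell from P, and reverse-bump its entry up through P; the value ejected from row 1 is w(i).

So w = 1 4 5 2 6 3 7.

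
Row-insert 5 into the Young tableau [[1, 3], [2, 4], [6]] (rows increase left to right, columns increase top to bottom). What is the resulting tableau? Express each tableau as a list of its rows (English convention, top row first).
[[1, 3, 5], [2, 4], [6]]

5 is larger than every entry of row 1, so it is appended to row 1. The new tableau is [[1, 3, 5], [2, 4], [6]].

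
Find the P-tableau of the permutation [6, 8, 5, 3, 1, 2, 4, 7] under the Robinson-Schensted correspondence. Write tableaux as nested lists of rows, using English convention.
P = [[1, 2, 4, 7], [3, 8], [5], [6]]

Insert 6: appended to row 1. P = [[6]].
Insert 8: appended to row 1. P = [[6, 8]].
Insert 5: 5 bumps 6 from row 1; 6 starts row 2. P = [[5, 8], [6]].
Insert 3: 3 bumps 5 from row 1; 5 bumps 6 from row 2; 6 starts row 3. P = [[3, 8], [5], [6]].
Insert 1: 1 bumps 3 from row 1; 3 bumps 5 from row 2; 5 bumps 6 from row 3; 6 starts row 4. P = [[1, 8], [3], [5], [6]].
Insert 2: 2 bumps 8 from row 1; 8 appends to row 2. P = [[1, 2], [3, 8], [5], [6]].
Insert 4: appended to row 1. P = [[1, 2, 4], [3, 8], [5], [6]].
Insert 7: appended to row 1. P = [[1, 2, 4, 7], [3, 8], [5], [6]].

So P = [[1, 2, 4, 7], [3, 8], [5], [6]].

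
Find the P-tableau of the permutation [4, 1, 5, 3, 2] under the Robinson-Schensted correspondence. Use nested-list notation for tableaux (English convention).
P = [[1, 2], [3, 5], [4]]

Insert 4: appended to row 1. P = [[4]].
Insert 1: 1 bumps 4 from row 1; 4 starts row 2. P = [[1], [4]].
Insert 5: appended to row 1. P = [[1, 5], [4]].
Insert 3: 3 bumps 5 from row 1; 5 appends to row 2. P = [[1, 3], [4, 5]].
Insert 2: 2 bumps 3 from row 1; 3 bumps 4 from row 2; 4 starts row 3. P = [[1, 2], [3, 5], [4]].

So P = [[1, 2], [3, 5], [4]].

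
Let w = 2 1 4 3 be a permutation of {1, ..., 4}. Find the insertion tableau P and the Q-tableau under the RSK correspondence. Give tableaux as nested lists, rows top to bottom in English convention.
P = [[1, 3], [2, 4]], Q = [[1, 3], [2, 4]]

Insert each entry of the permutation into P by Schensted row insertion, recording in Q the position of each new cell.

Insert 2: appended to row 1. P = [[2]], Q = [[1]].
Insert 1: 1 bumps 2 from row 1; 2 starts row 2. P = [[1], [2]], Q = [[1], [2]].
Insert 4: appended to row 1. P = [[1, 4], [2]], Q = [[1, 3], [2]].
Insert 3: 3 bumps 4 from row 1; 4 appends to row 2. P = [[1, 3], [2, 4]], Q = [[1, 3], [2, 4]].

So P = [[1, 3], [2, 4]], Q = [[1, 3], [2, 4]].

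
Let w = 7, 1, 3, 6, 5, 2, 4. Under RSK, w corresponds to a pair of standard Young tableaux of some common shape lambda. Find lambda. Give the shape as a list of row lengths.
[3, 2, 1, 1]

Row-insert each entry into an empty tableau.

After inserting 7: P = [[7]].
After inserting 1: P = [[1], [7]].
After inserting 3: P = [[1, 3], [7]].
After inserting 6: P = [[1, 3, 6], [7]].
After inserting 5: P = [[1, 3, 5], [6], [7]].
After inserting 2: P = [[1, 2, 5], [3], [6], [7]].
After inserting 4: P = [[1, 2, 4], [3, 5], [6], [7]].

The final insertion tableau P = [[1, 2, 4], [3, 5], [6], [7]] has shape [3, 2, 1, 1].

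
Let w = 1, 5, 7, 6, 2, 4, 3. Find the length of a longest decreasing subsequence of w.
4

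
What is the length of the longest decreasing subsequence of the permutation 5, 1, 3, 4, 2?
3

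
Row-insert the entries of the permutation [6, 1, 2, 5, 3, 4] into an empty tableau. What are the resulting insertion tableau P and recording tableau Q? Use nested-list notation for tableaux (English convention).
Insert each entry of the permutation into P by Schensted row insertion, recording in Q the position of each new cell.

After inserting 6: P = [[6]].
After inserting 1: P = [[1], [6]].
After inserting 2: P = [[1, 2], [6]].
After inserting 5: P = [[1, 2, 5], [6]].
After inserting 3: P = [[1, 2, 3], [5], [6]].
After inserting 4: P = [[1, 2, 3, 4], [5], [6]].

So P = [[1, 2, 3, 4], [5], [6]], Q = [[1, 3, 4, 6], [2], [5]].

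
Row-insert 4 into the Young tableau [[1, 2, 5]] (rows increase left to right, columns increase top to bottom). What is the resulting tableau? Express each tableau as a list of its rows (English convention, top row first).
[[1, 2, 4], [5]]

In row 1, 4 replaces 5 (the leftmost entry greater than 4); 5 is bumped to row 2. 5 starts a new row 2. The new tableau is [[1, 2, 4], [5]].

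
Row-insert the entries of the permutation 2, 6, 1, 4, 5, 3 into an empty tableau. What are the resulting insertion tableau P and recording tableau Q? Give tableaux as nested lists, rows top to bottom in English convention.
P = [[1, 3, 5], [2, 4], [6]], Q = [[1, 2, 5], [3, 4], [6]]

Insert each entry of the permutation into P by Schensted row insertion, recording in Q the position of each new cell.

Insert 2: appended to row 1. P = [[2]].
Insert 6: appended to row 1. P = [[2, 6]].
Insert 1: 1 bumps 2 from row 1; 2 starts row 2. P = [[1, 6], [2]].
Insert 4: 4 bumps 6 from row 1; 6 appends to row 2. P = [[1, 4], [2, 6]].
Insert 5: appended to row 1. P = [[1, 4, 5], [2, 6]].
Insert 3: 3 bumps 4 from row 1; 4 bumps 6 from row 2; 6 starts row 3. P = [[1, 3, 5], [2, 4], [6]].

So P = [[1, 3, 5], [2, 4], [6]], Q = [[1, 2, 5], [3, 4], [6]].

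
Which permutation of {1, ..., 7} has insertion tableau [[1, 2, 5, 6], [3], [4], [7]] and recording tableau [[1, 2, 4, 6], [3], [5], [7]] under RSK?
Reverse the RSK construction: for i from n down to 1, find the cell of Q containing i, remove the entry at that cell from P, and reverse-bump it up through P; the value ejected from row 1 is w(i).

Step i=7: Q has 7 at row 4, column 1; remove 7 from row 4 of P and reverse-bump: 7 enters row 3 and ejects 4; 4 enters row 2 and ejects 3; 3 enters row 1 and ejects 2. So w(7) = 2. P is now [[1, 3, 5, 6], [4], [7]].
Step i=6: Q has 6 at row 1, column 4; remove that cell from P, ejecting 6. So w(6) = 6. P is now [[1, 3, 5], [4], [7]].
Step i=5: Q has 5 at row 3, column 1; remove 7 from row 3 of P and reverse-bump: 7 enters row 2 and ejects 4; 4 enters row 1 and ejects 3. So w(5) = 3. P is now [[1, 4, 5], [7]].
Step i=4: Q has 4 at row 1, column 3; remove that cell from P, ejecting 5. So w(4) = 5. P is now [[1, 4], [7]].
Step i=3: Q has 3 at row 2, column 1; remove 7 from row 2 of P and reverse-bump: 7 enters row 1 and ejects 4. So w(3) = 4. P is now [[1, 7]].
Step i=2: Q has 2 at row 1, column 2; remove that cell from P, ejecting 7. So w(2) = 7. P is now [[1]].
Step i=1: Q has 1 at row 1, column 1; remove that cell from P, ejecting 1. So w(1) = 1. P is now [].

So w = 1 7 4 5 3 6 2.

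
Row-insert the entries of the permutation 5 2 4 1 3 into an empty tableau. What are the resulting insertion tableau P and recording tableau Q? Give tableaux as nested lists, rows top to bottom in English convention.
Insert each entry of the permutation into P by Schensted row insertion, recording in Q the position of each new cell.

Insert 5: appended to row 1. P = [[5]].
Insert 2: 2 bumps 5 from row 1; 5 starts row 2. P = [[2], [5]].
Insert 4: appended to row 1. P = [[2, 4], [5]].
Insert 1: 1 bumps 2 from row 1; 2 bumps 5 from row 2; 5 starts row 3. P = [[1, 4], [2], [5]].
Insert 3: 3 bumps 4 from row 1; 4 appends to row 2. P = [[1, 3], [2, 4], [5]].

So P = [[1, 3], [2, 4], [5]], Q = [[1, 3], [2, 5], [4]].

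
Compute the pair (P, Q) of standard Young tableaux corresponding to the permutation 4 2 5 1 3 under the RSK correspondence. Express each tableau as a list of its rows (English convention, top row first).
P = [[1, 3], [2, 5], [4]], Q = [[1, 3], [2, 5], [4]]

Insert each entry of the permutation into P by Schensted row insertion, recording in Q the position of each new cell.

Insert 4: appended to row 1. P = [[4]].
Insert 2: 2 bumps 4 from row 1; 4 starts row 2. P = [[2], [4]].
Insert 5: appended to row 1. P = [[2, 5], [4]].
Insert 1: 1 bumps 2 from row 1; 2 bumps 4 from row 2; 4 starts row 3. P = [[1, 5], [2], [4]].
Insert 3: 3 bumps 5 from row 1; 5 appends to row 2. P = [[1, 3], [2, 5], [4]].

So P = [[1, 3], [2, 5], [4]], Q = [[1, 3], [2, 5], [4]].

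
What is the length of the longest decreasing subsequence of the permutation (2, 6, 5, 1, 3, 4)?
3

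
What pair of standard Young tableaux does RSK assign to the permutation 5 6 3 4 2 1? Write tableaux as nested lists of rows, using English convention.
Insert each entry of the permutation into P by Schensted row insertion, recording in Q the position of each new cell.

Insert 5: appended to row 1. P = [[5]], Q = [[1]].
Insert 6: appended to row 1. P = [[5, 6]], Q = [[1, 2]].
Insert 3: 3 bumps 5 from row 1; 5 starts row 2. P = [[3, 6], [5]], Q = [[1, 2], [3]].
Insert 4: 4 bumps 6 from row 1; 6 appends to row 2. P = [[3, 4], [5, 6]], Q = [[1, 2], [3, 4]].
Insert 2: 2 bumps 3 from row 1; 3 bumps 5 from row 2; 5 starts row 3. P = [[2, 4], [3, 6], [5]], Q = [[1, 2], [3, 4], [5]].
Insert 1: 1 bumps 2 from row 1; 2 bumps 3 from row 2; 3 bumps 5 from row 3; 5 starts row 4. P = [[1, 4], [2, 6], [3], [5]], Q = [[1, 2], [3, 4], [5], [6]].

So P = [[1, 4], [2, 6], [3], [5]], Q = [[1, 2], [3, 4], [5], [6]].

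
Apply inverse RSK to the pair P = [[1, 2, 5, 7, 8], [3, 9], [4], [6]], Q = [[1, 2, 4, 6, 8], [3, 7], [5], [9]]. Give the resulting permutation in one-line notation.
1 6 4 5 3 9 7 8 2

Reverse the RSK construction: for i from n down to 1, find the cell of Q containing i, remove the entry at that cell from P, and reverse-bump it up through P; the value ejected from row 1 is w(i).

Step i=9: Q has 9 at row 4, column 1; remove 6 from row 4 of P and reverse-bump: 6 enters row 3 and ejects 4; 4 enters row 2 and ejects 3; 3 enters row 1 and ejects 2. So w(9) = 2. P is now [[1, 3, 5, 7, 8], [4, 9], [6]].
Step i=8: Q has 8 at row 1, column 5; remove that cell from P, ejecting 8. So w(8) = 8. P is now [[1, 3, 5, 7], [4, 9], [6]].
Step i=7: Q has 7 at row 2, column 2; remove 9 from row 2 of P and reverse-bump: 9 enters row 1 and ejects 7. So w(7) = 7. P is now [[1, 3, 5, 9], [4], [6]].
Step i=6: Q has 6 at row 1, column 4; remove that cell from P, ejecting 9. So w(6) = 9. P is now [[1, 3, 5], [4], [6]].
Step i=5: Q has 5 at row 3, column 1; remove 6 from row 3 of P and reverse-bump: 6 enters row 2 and ejects 4; 4 enters row 1 and ejects 3. So w(5) = 3. P is now [[1, 4, 5], [6]].
Step i=4: Q has 4 at row 1, column 3; remove that cell from P, ejecting 5. So w(4) = 5. P is now [[1, 4], [6]].
Step i=3: Q has 3 at row 2, column 1; remove 6 from row 2 of P and reverse-bump: 6 enters row 1 and ejects 4. So w(3) = 4. P is now [[1, 6]].
Step i=2: Q has 2 at row 1, column 2; remove that cell from P, ejecting 6. So w(2) = 6. P is now [[1]].
Step i=1: Q has 1 at row 1, column 1; remove that cell from P, ejecting 1. So w(1) = 1. P is now [].

So w = 1 6 4 5 3 9 7 8 2.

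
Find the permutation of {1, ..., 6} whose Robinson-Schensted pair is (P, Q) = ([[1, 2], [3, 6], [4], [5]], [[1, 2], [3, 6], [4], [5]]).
5 6 4 3 1 2

Reverse the RSK construction: for i from n down to 1, find the cell of Q containing i, remove the entry at that cell from P, and reverse-bump it up through P; the value ejected from row 1 is w(i).

Step i=6: Q has 6 at row 2, column 2; remove 6 from row 2 of P and reverse-bump: 6 enters row 1 and ejects 2. So w(6) = 2. P is now [[1, 6], [3], [4], [5]].
Step i=5: Q has 5 at row 4, column 1; remove 5 from row 4 of P and reverse-bump: 5 enters row 3 and ejects 4; 4 enters row 2 and ejects 3; 3 enters row 1 and ejects 1. So w(5) = 1. P is now [[3, 6], [4], [5]].
Step i=4: Q has 4 at row 3, column 1; remove 5 from row 3 of P and reverse-bump: 5 enters row 2 and ejects 4; 4 enters row 1 and ejects 3. So w(4) = 3. P is now [[4, 6], [5]].
Step i=3: Q has 3 at row 2, column 1; remove 5 from row 2 of P and reverse-bump: 5 enters row 1 and ejects 4. So w(3) = 4. P is now [[5, 6]].
Step i=2: Q has 2 at row 1, column 2; remove that cell from P, ejecting 6. So w(2) = 6. P is now [[5]].
Step i=1: Q has 1 at row 1, column 1; remove that cell from P, ejecting 5. So w(1) = 5. P is now [].

So w = 5 6 4 3 1 2.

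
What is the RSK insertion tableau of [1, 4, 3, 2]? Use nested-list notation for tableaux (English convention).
P = [[1, 2], [3], [4]]

Insert 1: appended to row 1. P = [[1]].
Insert 4: appended to row 1. P = [[1, 4]].
Insert 3: 3 bumps 4 from row 1; 4 starts row 2. P = [[1, 3], [4]].
Insert 2: 2 bumps 3 from row 1; 3 bumps 4 from row 2; 4 starts row 3. P = [[1, 2], [3], [4]].

So P = [[1, 2], [3], [4]].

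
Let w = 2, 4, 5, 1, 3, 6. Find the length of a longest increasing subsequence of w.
4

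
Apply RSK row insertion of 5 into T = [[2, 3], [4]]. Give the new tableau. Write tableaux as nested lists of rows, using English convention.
5 is larger than every entry of row 1, so it is appended to row 1. The new tableau is [[2, 3, 5], [4]].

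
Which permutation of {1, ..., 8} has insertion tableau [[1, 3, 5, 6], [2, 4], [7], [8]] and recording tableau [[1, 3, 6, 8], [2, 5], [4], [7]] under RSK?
Reverse RSK: for i = n, n-1, ..., 1, locate i in Q, remove the corresponding corner cell from P, and reverse-bump its entry up through P; the value ejected from row 1 is w(i).

So w = 8 2 7 1 4 5 3 6.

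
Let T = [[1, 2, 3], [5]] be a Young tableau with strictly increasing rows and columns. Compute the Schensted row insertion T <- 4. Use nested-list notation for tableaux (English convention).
4 is larger than every entry of row 1, so it is appended to row 1. The new tableau is [[1, 2, 3, 4], [5]].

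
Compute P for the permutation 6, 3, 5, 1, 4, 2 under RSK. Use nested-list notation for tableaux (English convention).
Insert 6: appended to row 1. P = [[6]].
Insert 3: 3 bumps 6 from row 1; 6 starts row 2. P = [[3], [6]].
Insert 5: appended to row 1. P = [[3, 5], [6]].
Insert 1: 1 bumps 3 from row 1; 3 bumps 6 from row 2; 6 starts row 3. P = [[1, 5], [3], [6]].
Insert 4: 4 bumps 5 from row 1; 5 appends to row 2. P = [[1, 4], [3, 5], [6]].
Insert 2: 2 bumps 4 from row 1; 4 bumps 5 from row 2; 5 bumps 6 from row 3; 6 starts row 4. P = [[1, 2], [3, 4], [5], [6]].

So P = [[1, 2], [3, 4], [5], [6]].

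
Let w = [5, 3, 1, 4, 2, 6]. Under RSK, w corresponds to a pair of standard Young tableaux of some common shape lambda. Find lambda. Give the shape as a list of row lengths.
[3, 2, 1]

RSK row insertion gives P = [[1, 2, 6], [3, 4], [5]], which has shape [3, 2, 1].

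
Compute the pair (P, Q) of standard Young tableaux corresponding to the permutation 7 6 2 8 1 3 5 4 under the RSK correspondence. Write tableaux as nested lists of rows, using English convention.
Insert each entry of the permutation into P by Schensted row insertion, recording in Q the position of each new cell.

Insert 7: appended to row 1. P = [[7]].
Insert 6: 6 bumps 7 from row 1; 7 starts row 2. P = [[6], [7]].
Insert 2: 2 bumps 6 from row 1; 6 bumps 7 from row 2; 7 starts row 3. P = [[2], [6], [7]].
Insert 8: appended to row 1. P = [[2, 8], [6], [7]].
Insert 1: 1 bumps 2 from row 1; 2 bumps 6 from row 2; 6 bumps 7 from row 3; 7 starts row 4. P = [[1, 8], [2], [6], [7]].
Insert 3: 3 bumps 8 from row 1; 8 appends to row 2. P = [[1, 3], [2, 8], [6], [7]].
Insert 5: appended to row 1. P = [[1, 3, 5], [2, 8], [6], [7]].
Insert 4: 4 bumps 5 from row 1; 5 bumps 8 from row 2; 8 appends to row 3. P = [[1, 3, 4], [2, 5], [6, 8], [7]].

So P = [[1, 3, 4], [2, 5], [6, 8], [7]], Q = [[1, 4, 7], [2, 6], [3, 8], [5]].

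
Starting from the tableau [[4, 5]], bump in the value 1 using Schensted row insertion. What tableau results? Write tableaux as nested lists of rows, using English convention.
In row 1, 1 replaces 4 (the leftmost entry greater than 1); 4 is bumped to row 2. 4 starts a new row 2. The new tableau is [[1, 5], [4]].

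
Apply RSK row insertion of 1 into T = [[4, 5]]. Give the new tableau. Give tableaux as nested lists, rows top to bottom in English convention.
[[1, 5], [4]]

In row 1, 1 replaces 4 (the leftmost entry greater than 1); 4 is bumped to row 2. 4 starts a new row 2. The new tableau is [[1, 5], [4]].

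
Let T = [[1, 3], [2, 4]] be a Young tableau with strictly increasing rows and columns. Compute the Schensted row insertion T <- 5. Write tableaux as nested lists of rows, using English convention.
[[1, 3, 5], [2, 4]]

5 is larger than every entry of row 1, so it is appended to row 1. The new tableau is [[1, 3, 5], [2, 4]].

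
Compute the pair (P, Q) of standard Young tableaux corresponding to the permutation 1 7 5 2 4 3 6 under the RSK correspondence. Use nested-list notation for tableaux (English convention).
Insert each entry of the permutation into P by Schensted row insertion, recording in Q the position of each new cell.

Insert 1: appended to row 1. P = [[1]].
Insert 7: appended to row 1. P = [[1, 7]].
Insert 5: 5 bumps 7 from row 1; 7 starts row 2. P = [[1, 5], [7]].
Insert 2: 2 bumps 5 from row 1; 5 bumps 7 from row 2; 7 starts row 3. P = [[1, 2], [5], [7]].
Insert 4: appended to row 1. P = [[1, 2, 4], [5], [7]].
Insert 3: 3 bumps 4 from row 1; 4 bumps 5 from row 2; 5 bumps 7 from row 3; 7 starts row 4. P = [[1, 2, 3], [4], [5], [7]].
Insert 6: appended to row 1. P = [[1, 2, 3, 6], [4], [5], [7]].

So P = [[1, 2, 3, 6], [4], [5], [7]], Q = [[1, 2, 5, 7], [3], [4], [6]].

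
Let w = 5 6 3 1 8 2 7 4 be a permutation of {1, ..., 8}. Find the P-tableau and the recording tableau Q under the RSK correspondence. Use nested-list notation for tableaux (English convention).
Insert each entry of the permutation into P by Schensted row insertion, recording in Q the position of each new cell.

Insert 5: appended to row 1. P = [[5]].
Insert 6: appended to row 1. P = [[5, 6]].
Insert 3: 3 bumps 5 from row 1; 5 starts row 2. P = [[3, 6], [5]].
Insert 1: 1 bumps 3 from row 1; 3 bumps 5 from row 2; 5 starts row 3. P = [[1, 6], [3], [5]].
Insert 8: appended to row 1. P = [[1, 6, 8], [3], [5]].
Insert 2: 2 bumps 6 from row 1; 6 appends to row 2. P = [[1, 2, 8], [3, 6], [5]].
Insert 7: 7 bumps 8 from row 1; 8 appends to row 2. P = [[1, 2, 7], [3, 6, 8], [5]].
Insert 4: 4 bumps 7 from row 1; 7 bumps 8 from row 2; 8 appends to row 3. P = [[1, 2, 4], [3, 6, 7], [5, 8]].

So P = [[1, 2, 4], [3, 6, 7], [5, 8]], Q = [[1, 2, 5], [3, 6, 7], [4, 8]].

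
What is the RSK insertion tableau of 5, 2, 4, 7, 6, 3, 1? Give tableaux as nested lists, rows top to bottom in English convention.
Insert 5: appended to row 1. P = [[5]].
Insert 2: 2 bumps 5 from row 1; 5 starts row 2. P = [[2], [5]].
Insert 4: appended to row 1. P = [[2, 4], [5]].
Insert 7: appended to row 1. P = [[2, 4, 7], [5]].
Insert 6: 6 bumps 7 from row 1; 7 appends to row 2. P = [[2, 4, 6], [5, 7]].
Insert 3: 3 bumps 4 from row 1; 4 bumps 5 from row 2; 5 starts row 3. P = [[2, 3, 6], [4, 7], [5]].
Insert 1: 1 bumps 2 from row 1; 2 bumps 4 from row 2; 4 bumps 5 from row 3; 5 starts row 4. P = [[1, 3, 6], [2, 7], [4], [5]].

So P = [[1, 3, 6], [2, 7], [4], [5]].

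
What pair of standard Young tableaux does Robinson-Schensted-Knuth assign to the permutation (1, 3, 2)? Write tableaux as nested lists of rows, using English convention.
Insert each entry of the permutation into P by Schensted row insertion, recording in Q the position of each new cell.

Insert 1: appended to row 1. P = [[1]].
Insert 3: appended to row 1. P = [[1, 3]].
Insert 2: 2 bumps 3 from row 1; 3 starts row 2. P = [[1, 2], [3]].

So P = [[1, 2], [3]], Q = [[1, 2], [3]].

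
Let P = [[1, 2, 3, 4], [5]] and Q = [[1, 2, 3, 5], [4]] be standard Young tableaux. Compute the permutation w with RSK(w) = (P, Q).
1 2 5 3 4

Reverse the RSK construction: for i from n down to 1, find the cell of Q containing i, remove the entry at that cell from P, and reverse-bump it up through P; the value ejected from row 1 is w(i).

Step i=5: Q has 5 at row 1, column 4; remove that cell from P, ejecting 4. So w(5) = 4. P is now [[1, 2, 3], [5]].
Step i=4: Q has 4 at row 2, column 1; remove 5 from row 2 of P and reverse-bump: 5 enters row 1 and ejects 3. So w(4) = 3. P is now [[1, 2, 5]].
Step i=3: Q has 3 at row 1, column 3; remove that cell from P, ejecting 5. So w(3) = 5. P is now [[1, 2]].
Step i=2: Q has 2 at row 1, column 2; remove that cell from P, ejecting 2. So w(2) = 2. P is now [[1]].
Step i=1: Q has 1 at row 1, column 1; remove that cell from P, ejecting 1. So w(1) = 1. P is now [].

So w = 1 2 5 3 4.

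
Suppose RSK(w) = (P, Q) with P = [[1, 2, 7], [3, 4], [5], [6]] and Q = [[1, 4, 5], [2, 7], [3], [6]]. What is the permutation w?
Reverse the RSK construction: for i from n down to 1, find the cell of Q containing i, remove the entry at that cell from P, and reverse-bump it up through P; the value ejected from row 1 is w(i).

Step i=7: Q has 7 at row 2, column 2; remove 4 from row 2 of P and reverse-bump: 4 enters row 1 and ejects 2. So w(7) = 2. P is now [[1, 4, 7], [3], [5], [6]].
Step i=6: Q has 6 at row 4, column 1; remove 6 from row 4 of P and reverse-bump: 6 enters row 3 and ejects 5; 5 enters row 2 and ejects 3; 3 enters row 1 and ejects 1. So w(6) = 1. P is now [[3, 4, 7], [5], [6]].
Step i=5: Q has 5 at row 1, column 3; remove that cell from P, ejecting 7. So w(5) = 7. P is now [[3, 4], [5], [6]].
Step i=4: Q has 4 at row 1, column 2; remove that cell from P, ejecting 4. So w(4) = 4. P is now [[3], [5], [6]].
Step i=3: Q has 3 at row 3, column 1; remove 6 from row 3 of P and reverse-bump: 6 enters row 2 and ejects 5; 5 enters row 1 and ejects 3. So w(3) = 3. P is now [[5], [6]].
Step i=2: Q has 2 at row 2, column 1; remove 6 from row 2 of P and reverse-bump: 6 enters row 1 and ejects 5. So w(2) = 5. P is now [[6]].
Step i=1: Q has 1 at row 1, column 1; remove that cell from P, ejecting 6. So w(1) = 6. P is now [].

So w = 6 5 3 4 7 1 2.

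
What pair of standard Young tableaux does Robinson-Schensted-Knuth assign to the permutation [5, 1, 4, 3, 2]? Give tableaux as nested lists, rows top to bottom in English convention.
Insert each entry of the permutation into P by Schensted row insertion, recording in Q the position of each new cell.

Insert 5: appended to row 1. P = [[5]], Q = [[1]].
Insert 1: 1 bumps 5 from row 1; 5 starts row 2. P = [[1], [5]], Q = [[1], [2]].
Insert 4: appended to row 1. P = [[1, 4], [5]], Q = [[1, 3], [2]].
Insert 3: 3 bumps 4 from row 1; 4 bumps 5 from row 2; 5 starts row 3. P = [[1, 3], [4], [5]], Q = [[1, 3], [2], [4]].
Insert 2: 2 bumps 3 from row 1; 3 bumps 4 from row 2; 4 bumps 5 from row 3; 5 starts row 4. P = [[1, 2], [3], [4], [5]], Q = [[1, 3], [2], [4], [5]].

So P = [[1, 2], [3], [4], [5]], Q = [[1, 3], [2], [4], [5]].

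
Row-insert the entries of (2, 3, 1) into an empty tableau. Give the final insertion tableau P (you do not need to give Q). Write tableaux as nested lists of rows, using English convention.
P = [[1, 3], [2]]

Insert 2: appended to row 1. P = [[2]].
Insert 3: appended to row 1. P = [[2, 3]].
Insert 1: 1 bumps 2 from row 1; 2 starts row 2. P = [[1, 3], [2]].

So P = [[1, 3], [2]].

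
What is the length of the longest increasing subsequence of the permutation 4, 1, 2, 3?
3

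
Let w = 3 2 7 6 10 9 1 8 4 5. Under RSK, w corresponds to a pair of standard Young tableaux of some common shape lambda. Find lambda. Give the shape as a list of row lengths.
[3, 3, 3, 1]

Row-insert each entry into an empty tableau.

After inserting 3: P = [[3]].
After inserting 2: P = [[2], [3]].
After inserting 7: P = [[2, 7], [3]].
After inserting 6: P = [[2, 6], [3, 7]].
After inserting 10: P = [[2, 6, 10], [3, 7]].
After inserting 9: P = [[2, 6, 9], [3, 7, 10]].
After inserting 1: P = [[1, 6, 9], [2, 7, 10], [3]].
After inserting 8: P = [[1, 6, 8], [2, 7, 9], [3, 10]].
After inserting 4: P = [[1, 4, 8], [2, 6, 9], [3, 7], [10]].
After inserting 5: P = [[1, 4, 5], [2, 6, 8], [3, 7, 9], [10]].

The final insertion tableau P = [[1, 4, 5], [2, 6, 8], [3, 7, 9], [10]] has shape [3, 3, 3, 1].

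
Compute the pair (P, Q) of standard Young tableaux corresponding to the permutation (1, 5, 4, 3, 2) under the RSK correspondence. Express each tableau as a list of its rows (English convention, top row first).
Insert each entry of the permutation into P by Schensted row insertion, recording in Q the position of each new cell.

Insert 1: appended to row 1. P = [[1]], Q = [[1]].
Insert 5: appended to row 1. P = [[1, 5]], Q = [[1, 2]].
Insert 4: 4 bumps 5 from row 1; 5 starts row 2. P = [[1, 4], [5]], Q = [[1, 2], [3]].
Insert 3: 3 bumps 4 from row 1; 4 bumps 5 from row 2; 5 starts row 3. P = [[1, 3], [4], [5]], Q = [[1, 2], [3], [4]].
Insert 2: 2 bumps 3 from row 1; 3 bumps 4 from row 2; 4 bumps 5 from row 3; 5 starts row 4. P = [[1, 2], [3], [4], [5]], Q = [[1, 2], [3], [4], [5]].

So P = [[1, 2], [3], [4], [5]], Q = [[1, 2], [3], [4], [5]].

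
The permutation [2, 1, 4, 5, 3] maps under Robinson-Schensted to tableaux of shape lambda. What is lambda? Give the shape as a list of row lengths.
[3, 2]

Row-insert each entry into an empty tableau.

After inserting 2: P = [[2]].
After inserting 1: P = [[1], [2]].
After inserting 4: P = [[1, 4], [2]].
After inserting 5: P = [[1, 4, 5], [2]].
After inserting 3: P = [[1, 3, 5], [2, 4]].

The final insertion tableau P = [[1, 3, 5], [2, 4]] has shape [3, 2].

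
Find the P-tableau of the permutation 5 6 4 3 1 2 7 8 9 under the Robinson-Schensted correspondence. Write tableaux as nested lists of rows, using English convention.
P = [[1, 2, 7, 8, 9], [3, 6], [4], [5]]

Insert 5: appended to row 1. P = [[5]].
Insert 6: appended to row 1. P = [[5, 6]].
Insert 4: 4 bumps 5 from row 1; 5 starts row 2. P = [[4, 6], [5]].
Insert 3: 3 bumps 4 from row 1; 4 bumps 5 from row 2; 5 starts row 3. P = [[3, 6], [4], [5]].
Insert 1: 1 bumps 3 from row 1; 3 bumps 4 from row 2; 4 bumps 5 from row 3; 5 starts row 4. P = [[1, 6], [3], [4], [5]].
Insert 2: 2 bumps 6 from row 1; 6 appends to row 2. P = [[1, 2], [3, 6], [4], [5]].
Insert 7: appended to row 1. P = [[1, 2, 7], [3, 6], [4], [5]].
Insert 8: appended to row 1. P = [[1, 2, 7, 8], [3, 6], [4], [5]].
Insert 9: appended to row 1. P = [[1, 2, 7, 8, 9], [3, 6], [4], [5]].

So P = [[1, 2, 7, 8, 9], [3, 6], [4], [5]].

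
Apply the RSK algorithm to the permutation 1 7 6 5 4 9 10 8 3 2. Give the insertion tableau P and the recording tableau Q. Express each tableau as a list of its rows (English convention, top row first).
Insert each entry of the permutation into P by Schensted row insertion, recording in Q the position of each new cell.

Insert 1: appended to row 1. P = [[1]], Q = [[1]].
Insert 7: appended to row 1. P = [[1, 7]], Q = [[1, 2]].
Insert 6: 6 bumps 7 from row 1; 7 starts row 2. P = [[1, 6], [7]], Q = [[1, 2], [3]].
Insert 5: 5 bumps 6 from row 1; 6 bumps 7 from row 2; 7 starts row 3. P = [[1, 5], [6], [7]], Q = [[1, 2], [3], [4]].
Insert 4: 4 bumps 5 from row 1; 5 bumps 6 from row 2; 6 bumps 7 from row 3; 7 starts row 4. P = [[1, 4], [5], [6], [7]], Q = [[1, 2], [3], [4], [5]].
Insert 9: appended to row 1. P = [[1, 4, 9], [5], [6], [7]], Q = [[1, 2, 6], [3], [4], [5]].
Insert 10: appended to row 1. P = [[1, 4, 9, 10], [5], [6], [7]], Q = [[1, 2, 6, 7], [3], [4], [5]].
Insert 8: 8 bumps 9 from row 1; 9 appends to row 2. P = [[1, 4, 8, 10], [5, 9], [6], [7]], Q = [[1, 2, 6, 7], [3, 8], [4], [5]].
Insert 3: 3 bumps 4 from row 1; 4 bumps 5 from row 2; 5 bumps 6 from row 3; 6 bumps 7 from row 4; 7 starts row 5. P = [[1, 3, 8, 10], [4, 9], [5], [6], [7]], Q = [[1, 2, 6, 7], [3, 8], [4], [5], [9]].
Insert 2: 2 bumps 3 from row 1; 3 bumps 4 from row 2; 4 bumps 5 from row 3; 5 bumps 6 from row 4; 6 bumps 7 from row 5; 7 starts row 6. P = [[1, 2, 8, 10], [3, 9], [4], [5], [6], [7]], Q = [[1, 2, 6, 7], [3, 8], [4], [5], [9], [10]].

So P = [[1, 2, 8, 10], [3, 9], [4], [5], [6], [7]], Q = [[1, 2, 6, 7], [3, 8], [4], [5], [9], [10]].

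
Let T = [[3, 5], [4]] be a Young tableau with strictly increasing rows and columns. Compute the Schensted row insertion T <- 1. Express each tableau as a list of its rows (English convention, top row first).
[[1, 5], [3], [4]]

In row 1, 1 replaces 3 (the leftmost entry greater than 1); 3 is bumped to row 2. In row 2, 3 replaces 4 (the leftmost entry greater than 3); 4 is bumped to row 3. 4 starts a new row 3. The new tableau is [[1, 5], [3], [4]].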